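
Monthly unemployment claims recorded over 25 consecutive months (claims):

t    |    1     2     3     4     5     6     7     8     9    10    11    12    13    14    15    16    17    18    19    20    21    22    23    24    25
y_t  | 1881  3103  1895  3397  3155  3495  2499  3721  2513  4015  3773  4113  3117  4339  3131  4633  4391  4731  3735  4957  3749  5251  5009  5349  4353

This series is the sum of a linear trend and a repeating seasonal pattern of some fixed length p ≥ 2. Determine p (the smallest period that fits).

First differences y_{t+1} − y_t: 1222, -1208, 1502, -242, 340, -996, 1222, -1208, 1502, -242, 340, -996, 1222, -1208, …
The difference pattern repeats every 6 terms and not for any smaller step, so p = 6.

6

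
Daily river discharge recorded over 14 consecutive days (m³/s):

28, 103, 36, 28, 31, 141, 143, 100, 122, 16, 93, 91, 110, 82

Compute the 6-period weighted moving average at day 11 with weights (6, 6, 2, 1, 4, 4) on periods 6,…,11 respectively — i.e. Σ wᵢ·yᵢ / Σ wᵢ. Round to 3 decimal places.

107.043

Weighted sum: 6·141 + 6·143 + 2·100 + 1·122 + 4·16 + 4·93 = 846 + 858 + 200 + 122 + 64 + 372 = 2462
Weight total: 6 + 6 + 2 + 1 + 4 + 4 = 23
WMA = 2462 / 23 = 107.043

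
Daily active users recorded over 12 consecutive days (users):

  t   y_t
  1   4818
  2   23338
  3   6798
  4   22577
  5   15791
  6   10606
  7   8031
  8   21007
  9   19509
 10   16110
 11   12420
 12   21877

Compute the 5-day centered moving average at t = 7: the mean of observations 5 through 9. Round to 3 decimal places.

Sum of periods 5–9: 15791 + 10606 + 8031 + 21007 + 19509 = 74944
Divide by 5: 74944 / 5 = 14988.800

14988.800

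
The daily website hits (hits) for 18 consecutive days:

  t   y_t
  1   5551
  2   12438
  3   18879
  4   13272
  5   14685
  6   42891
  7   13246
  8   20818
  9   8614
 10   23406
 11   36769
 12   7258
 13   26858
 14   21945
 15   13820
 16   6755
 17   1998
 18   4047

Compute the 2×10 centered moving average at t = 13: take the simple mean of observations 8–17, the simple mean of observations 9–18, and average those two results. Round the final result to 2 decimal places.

15985.55

Sum over 8–17: 20818 + 8614 + 23406 + 36769 + 7258 + 26858 + 21945 + 13820 + 6755 + 1998 = 168241
Sum over 9–18: 8614 + 23406 + 36769 + 7258 + 26858 + 21945 + 13820 + 6755 + 1998 + 4047 = 151470
CMA at t=13 = (168241 + 151470) / (2·10) = 319711 / 20 = 15985.55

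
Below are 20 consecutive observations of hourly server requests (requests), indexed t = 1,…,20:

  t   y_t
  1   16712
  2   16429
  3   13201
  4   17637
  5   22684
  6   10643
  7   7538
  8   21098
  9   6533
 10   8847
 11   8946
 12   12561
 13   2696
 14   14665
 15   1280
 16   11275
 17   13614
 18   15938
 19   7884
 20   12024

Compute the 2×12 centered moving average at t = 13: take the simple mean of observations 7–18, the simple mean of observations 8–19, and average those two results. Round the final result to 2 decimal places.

10430.33

Sum over 7–18: 7538 + 21098 + 6533 + 8847 + 8946 + 12561 + 2696 + 14665 + 1280 + 11275 + 13614 + 15938 = 124991
Sum over 8–19: 21098 + 6533 + 8847 + 8946 + 12561 + 2696 + 14665 + 1280 + 11275 + 13614 + 15938 + 7884 = 125337
CMA at t=13 = (124991 + 125337) / (2·12) = 250328 / 24 = 10430.33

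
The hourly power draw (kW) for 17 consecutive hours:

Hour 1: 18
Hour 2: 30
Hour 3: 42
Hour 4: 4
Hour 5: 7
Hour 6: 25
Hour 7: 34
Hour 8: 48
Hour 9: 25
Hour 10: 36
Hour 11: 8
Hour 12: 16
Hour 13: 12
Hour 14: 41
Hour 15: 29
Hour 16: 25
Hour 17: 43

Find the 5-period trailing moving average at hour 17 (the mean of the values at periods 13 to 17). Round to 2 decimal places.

30.00

Sum of periods 13–17: 12 + 41 + 29 + 25 + 43 = 150
Divide by 5: 150 / 5 = 30.00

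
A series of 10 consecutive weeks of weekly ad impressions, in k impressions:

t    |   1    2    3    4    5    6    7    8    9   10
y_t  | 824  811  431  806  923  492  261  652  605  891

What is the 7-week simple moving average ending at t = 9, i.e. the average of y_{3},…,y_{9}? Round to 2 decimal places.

595.71

Sum of periods 3–9: 431 + 806 + 923 + 492 + 261 + 652 + 605 = 4170
Divide by 7: 4170 / 7 = 595.71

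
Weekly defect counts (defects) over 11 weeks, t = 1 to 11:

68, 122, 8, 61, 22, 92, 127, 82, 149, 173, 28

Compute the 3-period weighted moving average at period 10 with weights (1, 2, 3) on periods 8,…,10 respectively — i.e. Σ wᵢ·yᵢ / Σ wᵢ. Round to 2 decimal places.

Weighted sum: 1·82 + 2·149 + 3·173 = 82 + 298 + 519 = 899
Weight total: 1 + 2 + 3 = 6
WMA = 899 / 6 = 149.83

149.83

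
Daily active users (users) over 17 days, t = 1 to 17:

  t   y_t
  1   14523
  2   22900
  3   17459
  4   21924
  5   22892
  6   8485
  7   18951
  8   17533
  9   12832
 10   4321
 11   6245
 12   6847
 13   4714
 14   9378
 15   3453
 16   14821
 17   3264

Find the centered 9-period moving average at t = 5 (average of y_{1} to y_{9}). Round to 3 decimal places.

Sum of periods 1–9: 14523 + 22900 + 17459 + 21924 + 22892 + 8485 + 18951 + 17533 + 12832 = 157499
Divide by 9: 157499 / 9 = 17499.889

17499.889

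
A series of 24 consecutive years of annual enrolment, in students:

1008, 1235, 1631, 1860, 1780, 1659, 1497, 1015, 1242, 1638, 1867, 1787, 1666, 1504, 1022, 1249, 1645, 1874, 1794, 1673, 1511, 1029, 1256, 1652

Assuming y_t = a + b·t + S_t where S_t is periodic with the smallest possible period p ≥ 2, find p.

7

First differences y_{t+1} − y_t: 227, 396, 229, -80, -121, -162, -482, 227, 396, 229, -80, -121, -162, -482, 227, 396, …
The difference pattern repeats every 7 terms and not for any smaller step, so p = 7.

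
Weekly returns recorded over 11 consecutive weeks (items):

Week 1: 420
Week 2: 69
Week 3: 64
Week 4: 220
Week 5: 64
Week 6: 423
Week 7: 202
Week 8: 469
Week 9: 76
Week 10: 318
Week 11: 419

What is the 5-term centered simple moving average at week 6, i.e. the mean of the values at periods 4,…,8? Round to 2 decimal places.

275.60

Sum of periods 4–8: 220 + 64 + 423 + 202 + 469 = 1378
Divide by 5: 1378 / 5 = 275.60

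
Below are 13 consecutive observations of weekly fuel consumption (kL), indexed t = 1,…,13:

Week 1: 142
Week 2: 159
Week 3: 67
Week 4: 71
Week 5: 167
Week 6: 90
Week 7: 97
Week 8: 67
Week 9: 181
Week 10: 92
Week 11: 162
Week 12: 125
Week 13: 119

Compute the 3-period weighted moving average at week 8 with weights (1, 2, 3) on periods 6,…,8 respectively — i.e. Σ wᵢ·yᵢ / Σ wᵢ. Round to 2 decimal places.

80.83

Weighted sum: 1·90 + 2·97 + 3·67 = 90 + 194 + 201 = 485
Weight total: 1 + 2 + 3 = 6
WMA = 485 / 6 = 80.83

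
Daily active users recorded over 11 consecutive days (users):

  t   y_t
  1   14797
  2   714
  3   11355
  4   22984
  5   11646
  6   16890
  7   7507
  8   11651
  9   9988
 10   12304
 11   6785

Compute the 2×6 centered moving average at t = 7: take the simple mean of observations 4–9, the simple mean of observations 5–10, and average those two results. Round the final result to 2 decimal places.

12554.33

Sum over 4–9: 22984 + 11646 + 16890 + 7507 + 11651 + 9988 = 80666
Sum over 5–10: 11646 + 16890 + 7507 + 11651 + 9988 + 12304 = 69986
CMA at t=7 = (80666 + 69986) / (2·6) = 150652 / 12 = 12554.33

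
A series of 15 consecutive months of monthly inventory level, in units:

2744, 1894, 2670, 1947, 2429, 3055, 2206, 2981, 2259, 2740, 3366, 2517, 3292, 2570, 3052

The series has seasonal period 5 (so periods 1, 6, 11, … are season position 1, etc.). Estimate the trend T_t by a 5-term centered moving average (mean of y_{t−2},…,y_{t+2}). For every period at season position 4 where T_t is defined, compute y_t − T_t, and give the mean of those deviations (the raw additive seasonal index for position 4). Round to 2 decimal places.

Season position 4 occurs at t = 4, 9 (where T_t is defined).
t=4: T_4 = 2399.0000; y_4 − T_4 = 1947 − 2399.0000 = -452.0000
t=9: T_9 = 2710.4000; y_9 − T_9 = 2259 − 2710.4000 = -451.4000
Mean deviation: (-452.0000 + -451.4000) / 2 = -451.70

-451.70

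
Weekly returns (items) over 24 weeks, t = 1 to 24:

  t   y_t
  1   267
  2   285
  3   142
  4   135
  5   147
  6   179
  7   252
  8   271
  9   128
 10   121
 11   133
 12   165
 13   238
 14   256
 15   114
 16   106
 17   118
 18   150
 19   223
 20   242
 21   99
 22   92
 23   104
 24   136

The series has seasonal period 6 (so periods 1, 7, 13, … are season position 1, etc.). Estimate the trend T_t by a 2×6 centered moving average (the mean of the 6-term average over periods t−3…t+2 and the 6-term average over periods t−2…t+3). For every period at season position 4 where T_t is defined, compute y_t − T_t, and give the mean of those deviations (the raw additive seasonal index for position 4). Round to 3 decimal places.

Season position 4 occurs at t = 4, 10, 16 (where T_t is defined).
t=4: T_4 = 191.25000; y_4 − T_4 = 135 − 191.25000 = -56.25000
t=10: T_10 = 177.16667; y_10 − T_10 = 121 − 177.16667 = -56.16667
t=16: T_16 = 162.41667; y_16 − T_16 = 106 − 162.41667 = -56.41667
Mean deviation: (-56.25000 + -56.16667 + -56.41667) / 3 = -56.278

-56.278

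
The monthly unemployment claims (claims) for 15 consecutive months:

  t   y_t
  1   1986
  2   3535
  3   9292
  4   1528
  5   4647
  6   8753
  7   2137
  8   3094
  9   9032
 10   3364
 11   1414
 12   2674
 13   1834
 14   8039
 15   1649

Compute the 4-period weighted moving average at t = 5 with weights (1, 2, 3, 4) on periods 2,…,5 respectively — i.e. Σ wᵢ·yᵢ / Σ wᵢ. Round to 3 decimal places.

Weighted sum: 1·3535 + 2·9292 + 3·1528 + 4·4647 = 3535 + 18584 + 4584 + 18588 = 45291
Weight total: 1 + 2 + 3 + 4 = 10
WMA = 45291 / 10 = 4529.100

4529.100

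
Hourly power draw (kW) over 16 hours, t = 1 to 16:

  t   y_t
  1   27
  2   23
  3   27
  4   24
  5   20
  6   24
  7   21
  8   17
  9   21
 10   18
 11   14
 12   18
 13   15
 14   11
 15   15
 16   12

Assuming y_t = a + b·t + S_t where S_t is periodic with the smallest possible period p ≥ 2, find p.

First differences y_{t+1} − y_t: -4, 4, -3, -4, 4, -3, -4, 4, …
The difference pattern repeats every 3 terms and not for any smaller step, so p = 3.

3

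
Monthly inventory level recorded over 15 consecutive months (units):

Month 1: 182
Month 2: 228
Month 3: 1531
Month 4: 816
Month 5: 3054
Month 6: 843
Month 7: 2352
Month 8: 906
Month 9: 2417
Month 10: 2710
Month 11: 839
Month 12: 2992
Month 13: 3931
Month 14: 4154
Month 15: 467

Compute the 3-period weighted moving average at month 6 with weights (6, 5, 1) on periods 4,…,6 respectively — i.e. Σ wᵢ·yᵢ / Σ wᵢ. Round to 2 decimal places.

1750.75

Weighted sum: 6·816 + 5·3054 + 1·843 = 4896 + 15270 + 843 = 21009
Weight total: 6 + 5 + 1 = 12
WMA = 21009 / 12 = 1750.75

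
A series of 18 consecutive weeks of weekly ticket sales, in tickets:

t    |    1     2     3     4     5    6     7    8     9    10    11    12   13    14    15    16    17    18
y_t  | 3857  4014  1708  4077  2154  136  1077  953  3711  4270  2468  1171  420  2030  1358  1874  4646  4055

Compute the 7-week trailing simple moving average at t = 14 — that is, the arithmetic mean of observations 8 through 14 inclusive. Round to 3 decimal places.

2146.143

Sum of periods 8–14: 953 + 3711 + 4270 + 2468 + 1171 + 420 + 2030 = 15023
Divide by 7: 15023 / 7 = 2146.143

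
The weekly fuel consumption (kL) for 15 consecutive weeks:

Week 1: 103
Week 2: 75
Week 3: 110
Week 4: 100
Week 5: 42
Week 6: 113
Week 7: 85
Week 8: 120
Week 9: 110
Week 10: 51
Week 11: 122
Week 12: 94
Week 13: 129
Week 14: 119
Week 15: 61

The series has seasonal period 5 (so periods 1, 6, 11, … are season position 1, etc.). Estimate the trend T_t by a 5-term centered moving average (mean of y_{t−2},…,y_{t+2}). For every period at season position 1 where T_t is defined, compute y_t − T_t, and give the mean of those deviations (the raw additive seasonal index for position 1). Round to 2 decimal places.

20.90

Season position 1 occurs at t = 6, 11 (where T_t is defined).
t=6: T_6 = 92.0000; y_6 − T_6 = 113 − 92.0000 = 21.0000
t=11: T_11 = 101.2000; y_11 − T_11 = 122 − 101.2000 = 20.8000
Mean deviation: (21.0000 + 20.8000) / 2 = 20.90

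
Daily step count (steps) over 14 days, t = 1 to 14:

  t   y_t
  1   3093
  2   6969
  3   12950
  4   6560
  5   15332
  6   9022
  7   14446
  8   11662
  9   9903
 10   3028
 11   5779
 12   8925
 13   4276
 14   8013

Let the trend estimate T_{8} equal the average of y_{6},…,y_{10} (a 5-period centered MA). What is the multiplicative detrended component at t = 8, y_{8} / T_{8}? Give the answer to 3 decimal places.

Trend T_8 = (9022 + 14446 + 11662 + 9903 + 3028) / 5 = 48061/5 = 9612.20000
Ratio to trend: 11662 / 9612.20000 = 1.213

1.213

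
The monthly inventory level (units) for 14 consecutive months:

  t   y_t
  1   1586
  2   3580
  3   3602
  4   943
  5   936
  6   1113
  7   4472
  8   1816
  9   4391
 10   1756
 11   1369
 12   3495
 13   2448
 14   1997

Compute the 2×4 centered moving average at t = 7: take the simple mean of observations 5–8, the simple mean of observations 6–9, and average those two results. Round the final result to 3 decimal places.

2516.125

Sum over 5–8: 936 + 1113 + 4472 + 1816 = 8337
Sum over 6–9: 1113 + 4472 + 1816 + 4391 = 11792
CMA at t=7 = (8337 + 11792) / (2·4) = 20129 / 8 = 2516.125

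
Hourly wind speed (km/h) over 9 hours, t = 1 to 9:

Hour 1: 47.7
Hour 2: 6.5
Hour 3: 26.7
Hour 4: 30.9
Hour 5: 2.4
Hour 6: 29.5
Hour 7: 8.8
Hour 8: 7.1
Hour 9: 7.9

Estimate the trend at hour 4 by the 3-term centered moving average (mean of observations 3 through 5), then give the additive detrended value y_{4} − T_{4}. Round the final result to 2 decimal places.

Trend T_4 = (26.7 + 30.9 + 2.4) / 3 = 60.0/3 = 20.0000
Detrended value: 30.9 − 20.0000 = 10.90

10.90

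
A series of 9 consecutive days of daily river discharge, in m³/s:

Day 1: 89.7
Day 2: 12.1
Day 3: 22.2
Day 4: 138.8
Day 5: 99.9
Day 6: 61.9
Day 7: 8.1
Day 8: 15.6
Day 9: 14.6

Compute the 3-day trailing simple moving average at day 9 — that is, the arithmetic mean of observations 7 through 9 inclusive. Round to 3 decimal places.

12.767

Sum of periods 7–9: 8.1 + 15.6 + 14.6 = 38.3
Divide by 3: 38.3 / 3 = 12.767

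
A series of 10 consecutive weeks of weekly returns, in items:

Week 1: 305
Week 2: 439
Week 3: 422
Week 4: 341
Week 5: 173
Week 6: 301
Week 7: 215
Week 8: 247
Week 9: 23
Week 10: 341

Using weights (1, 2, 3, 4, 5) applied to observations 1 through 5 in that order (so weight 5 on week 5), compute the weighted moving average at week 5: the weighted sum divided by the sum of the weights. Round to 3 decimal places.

Weighted sum: 1·305 + 2·439 + 3·422 + 4·341 + 5·173 = 305 + 878 + 1266 + 1364 + 865 = 4678
Weight total: 1 + 2 + 3 + 4 + 5 = 15
WMA = 4678 / 15 = 311.867

311.867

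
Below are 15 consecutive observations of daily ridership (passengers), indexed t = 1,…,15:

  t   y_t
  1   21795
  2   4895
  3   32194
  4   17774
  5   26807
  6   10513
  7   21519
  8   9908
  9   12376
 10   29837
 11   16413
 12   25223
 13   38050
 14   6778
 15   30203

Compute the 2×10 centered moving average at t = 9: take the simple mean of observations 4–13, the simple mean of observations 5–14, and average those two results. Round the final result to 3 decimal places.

20292.200

Sum over 4–13: 17774 + 26807 + 10513 + 21519 + 9908 + 12376 + 29837 + 16413 + 25223 + 38050 = 208420
Sum over 5–14: 26807 + 10513 + 21519 + 9908 + 12376 + 29837 + 16413 + 25223 + 38050 + 6778 = 197424
CMA at t=9 = (208420 + 197424) / (2·10) = 405844 / 20 = 20292.200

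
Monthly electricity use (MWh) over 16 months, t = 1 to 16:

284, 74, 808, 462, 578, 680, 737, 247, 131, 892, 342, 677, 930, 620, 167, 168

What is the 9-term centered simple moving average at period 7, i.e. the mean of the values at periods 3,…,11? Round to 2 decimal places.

Sum of periods 3–11: 808 + 462 + 578 + 680 + 737 + 247 + 131 + 892 + 342 = 4877
Divide by 9: 4877 / 9 = 541.89

541.89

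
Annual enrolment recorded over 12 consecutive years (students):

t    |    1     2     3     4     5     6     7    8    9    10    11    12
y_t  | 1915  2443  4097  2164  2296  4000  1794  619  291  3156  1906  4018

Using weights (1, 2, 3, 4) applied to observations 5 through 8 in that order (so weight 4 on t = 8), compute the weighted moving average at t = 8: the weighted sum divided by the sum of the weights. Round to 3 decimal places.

1815.400

Weighted sum: 1·2296 + 2·4000 + 3·1794 + 4·619 = 2296 + 8000 + 5382 + 2476 = 18154
Weight total: 1 + 2 + 3 + 4 = 10
WMA = 18154 / 10 = 1815.400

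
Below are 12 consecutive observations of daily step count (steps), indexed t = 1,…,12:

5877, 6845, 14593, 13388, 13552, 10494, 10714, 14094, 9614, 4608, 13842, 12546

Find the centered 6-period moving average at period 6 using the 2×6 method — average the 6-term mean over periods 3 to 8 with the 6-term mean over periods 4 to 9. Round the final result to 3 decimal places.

12390.917

Sum over 3–8: 14593 + 13388 + 13552 + 10494 + 10714 + 14094 = 76835
Sum over 4–9: 13388 + 13552 + 10494 + 10714 + 14094 + 9614 = 71856
CMA at t=6 = (76835 + 71856) / (2·6) = 148691 / 12 = 12390.917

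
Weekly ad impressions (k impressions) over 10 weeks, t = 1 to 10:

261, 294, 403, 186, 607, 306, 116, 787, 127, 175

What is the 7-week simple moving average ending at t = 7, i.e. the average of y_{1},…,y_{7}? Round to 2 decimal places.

310.43

Sum of periods 1–7: 261 + 294 + 403 + 186 + 607 + 306 + 116 = 2173
Divide by 7: 2173 / 7 = 310.43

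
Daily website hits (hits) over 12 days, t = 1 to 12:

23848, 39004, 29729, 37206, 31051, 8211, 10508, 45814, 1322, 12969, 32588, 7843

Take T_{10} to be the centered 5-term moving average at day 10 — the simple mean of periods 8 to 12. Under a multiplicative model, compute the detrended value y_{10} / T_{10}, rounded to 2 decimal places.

0.64

Trend T_10 = (45814 + 1322 + 12969 + 32588 + 7843) / 5 = 100536/5 = 20107.2000
Ratio to trend: 12969 / 20107.2000 = 0.64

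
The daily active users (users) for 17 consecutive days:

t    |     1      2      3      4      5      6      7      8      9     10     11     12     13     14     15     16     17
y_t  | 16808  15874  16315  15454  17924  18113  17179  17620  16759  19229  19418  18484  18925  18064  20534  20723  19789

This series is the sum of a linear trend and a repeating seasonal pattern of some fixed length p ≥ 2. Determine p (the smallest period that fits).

First differences y_{t+1} − y_t: -934, 441, -861, 2470, 189, -934, 441, -861, 2470, 189, -934, 441, …
The difference pattern repeats every 5 terms and not for any smaller step, so p = 5.

5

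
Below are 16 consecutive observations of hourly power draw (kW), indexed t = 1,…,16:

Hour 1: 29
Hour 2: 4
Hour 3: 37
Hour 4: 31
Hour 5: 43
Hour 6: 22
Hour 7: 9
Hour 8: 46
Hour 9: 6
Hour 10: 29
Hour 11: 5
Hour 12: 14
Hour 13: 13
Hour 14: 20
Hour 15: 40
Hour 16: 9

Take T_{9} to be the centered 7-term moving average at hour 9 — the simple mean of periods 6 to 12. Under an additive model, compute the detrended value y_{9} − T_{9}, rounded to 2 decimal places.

Trend T_9 = (22 + 9 + 46 + 6 + 29 + 5 + 14) / 7 = 131/7 = 18.7143
Detrended value: 6 − 18.7143 = -12.71

-12.71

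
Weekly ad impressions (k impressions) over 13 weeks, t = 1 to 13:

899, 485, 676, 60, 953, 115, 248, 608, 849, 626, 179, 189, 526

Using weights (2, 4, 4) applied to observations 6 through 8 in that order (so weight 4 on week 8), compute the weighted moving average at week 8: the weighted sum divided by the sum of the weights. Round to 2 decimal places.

Weighted sum: 2·115 + 4·248 + 4·608 = 230 + 992 + 2432 = 3654
Weight total: 2 + 4 + 4 = 10
WMA = 3654 / 10 = 365.40

365.40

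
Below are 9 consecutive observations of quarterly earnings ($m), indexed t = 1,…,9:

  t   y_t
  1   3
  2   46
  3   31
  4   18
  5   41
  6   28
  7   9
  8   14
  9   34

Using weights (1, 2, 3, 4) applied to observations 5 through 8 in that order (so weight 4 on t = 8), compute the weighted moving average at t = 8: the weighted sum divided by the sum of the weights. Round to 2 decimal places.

Weighted sum: 1·41 + 2·28 + 3·9 + 4·14 = 41 + 56 + 27 + 56 = 180
Weight total: 1 + 2 + 3 + 4 = 10
WMA = 180 / 10 = 18.00

18.00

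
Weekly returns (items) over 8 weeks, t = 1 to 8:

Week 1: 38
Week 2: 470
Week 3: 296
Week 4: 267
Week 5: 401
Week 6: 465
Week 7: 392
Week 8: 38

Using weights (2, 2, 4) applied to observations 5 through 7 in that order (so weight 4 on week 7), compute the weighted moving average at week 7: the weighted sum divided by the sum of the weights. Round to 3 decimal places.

Weighted sum: 2·401 + 2·465 + 4·392 = 802 + 930 + 1568 = 3300
Weight total: 2 + 2 + 4 = 8
WMA = 3300 / 8 = 412.500

412.500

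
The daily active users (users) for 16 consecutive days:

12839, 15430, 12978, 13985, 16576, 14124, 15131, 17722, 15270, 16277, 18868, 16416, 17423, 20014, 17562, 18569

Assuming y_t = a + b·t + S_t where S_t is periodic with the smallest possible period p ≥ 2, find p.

First differences y_{t+1} − y_t: 2591, -2452, 1007, 2591, -2452, 1007, 2591, -2452, …
The difference pattern repeats every 3 terms and not for any smaller step, so p = 3.

3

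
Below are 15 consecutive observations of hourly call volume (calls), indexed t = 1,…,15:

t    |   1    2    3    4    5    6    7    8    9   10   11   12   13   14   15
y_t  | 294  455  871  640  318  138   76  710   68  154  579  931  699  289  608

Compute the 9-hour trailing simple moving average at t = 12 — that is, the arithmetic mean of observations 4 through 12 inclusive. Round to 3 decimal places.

Sum of periods 4–12: 640 + 318 + 138 + 76 + 710 + 68 + 154 + 579 + 931 = 3614
Divide by 9: 3614 / 9 = 401.556

401.556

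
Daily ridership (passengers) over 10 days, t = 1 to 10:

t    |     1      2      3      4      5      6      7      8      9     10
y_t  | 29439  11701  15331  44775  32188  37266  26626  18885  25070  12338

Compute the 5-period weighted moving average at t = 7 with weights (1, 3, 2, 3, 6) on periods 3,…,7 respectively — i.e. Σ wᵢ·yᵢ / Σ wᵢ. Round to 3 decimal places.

32372.400

Weighted sum: 1·15331 + 3·44775 + 2·32188 + 3·37266 + 6·26626 = 15331 + 134325 + 64376 + 111798 + 159756 = 485586
Weight total: 1 + 3 + 2 + 3 + 6 = 15
WMA = 485586 / 15 = 32372.400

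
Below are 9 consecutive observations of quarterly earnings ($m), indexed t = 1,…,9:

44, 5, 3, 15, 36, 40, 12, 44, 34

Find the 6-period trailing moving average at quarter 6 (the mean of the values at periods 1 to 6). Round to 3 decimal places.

Sum of periods 1–6: 44 + 5 + 3 + 15 + 36 + 40 = 143
Divide by 6: 143 / 6 = 23.833

23.833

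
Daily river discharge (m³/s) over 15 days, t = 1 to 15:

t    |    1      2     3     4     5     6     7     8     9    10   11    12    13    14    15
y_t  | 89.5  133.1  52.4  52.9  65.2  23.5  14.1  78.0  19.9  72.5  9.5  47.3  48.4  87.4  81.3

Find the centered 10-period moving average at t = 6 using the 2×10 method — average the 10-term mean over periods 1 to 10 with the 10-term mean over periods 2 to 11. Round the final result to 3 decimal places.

56.110

Sum over 1–10: 89.5 + 133.1 + 52.4 + 52.9 + 65.2 + 23.5 + 14.1 + 78.0 + 19.9 + 72.5 = 601.1
Sum over 2–11: 133.1 + 52.4 + 52.9 + 65.2 + 23.5 + 14.1 + 78.0 + 19.9 + 72.5 + 9.5 = 521.1
CMA at t=6 = (601.1 + 521.1) / (2·10) = 1122.2 / 20 = 56.110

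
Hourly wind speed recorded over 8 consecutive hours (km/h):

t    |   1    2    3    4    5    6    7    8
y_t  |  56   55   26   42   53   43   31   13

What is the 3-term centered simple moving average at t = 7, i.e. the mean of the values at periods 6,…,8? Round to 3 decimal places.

Sum of periods 6–8: 43 + 31 + 13 = 87
Divide by 3: 87 / 3 = 29.000

29.000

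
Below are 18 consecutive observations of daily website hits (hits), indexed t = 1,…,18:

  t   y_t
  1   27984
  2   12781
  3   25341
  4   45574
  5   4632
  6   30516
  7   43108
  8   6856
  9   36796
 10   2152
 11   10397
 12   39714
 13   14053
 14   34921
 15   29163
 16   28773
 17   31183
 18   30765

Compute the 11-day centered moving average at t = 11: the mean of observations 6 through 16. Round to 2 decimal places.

Sum of periods 6–16: 30516 + 43108 + 6856 + 36796 + 2152 + 10397 + 39714 + 14053 + 34921 + 29163 + 28773 = 276449
Divide by 11: 276449 / 11 = 25131.73

25131.73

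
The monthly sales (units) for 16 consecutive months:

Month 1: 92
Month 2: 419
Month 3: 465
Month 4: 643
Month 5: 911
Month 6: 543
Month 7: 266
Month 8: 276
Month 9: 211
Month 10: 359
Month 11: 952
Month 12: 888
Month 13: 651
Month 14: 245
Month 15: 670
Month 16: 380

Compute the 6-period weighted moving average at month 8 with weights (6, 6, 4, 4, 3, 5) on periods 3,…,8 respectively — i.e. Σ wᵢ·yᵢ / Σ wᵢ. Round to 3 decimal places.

522.929

Weighted sum: 6·465 + 6·643 + 4·911 + 4·543 + 3·266 + 5·276 = 2790 + 3858 + 3644 + 2172 + 798 + 1380 = 14642
Weight total: 6 + 6 + 4 + 4 + 3 + 5 = 28
WMA = 14642 / 28 = 522.929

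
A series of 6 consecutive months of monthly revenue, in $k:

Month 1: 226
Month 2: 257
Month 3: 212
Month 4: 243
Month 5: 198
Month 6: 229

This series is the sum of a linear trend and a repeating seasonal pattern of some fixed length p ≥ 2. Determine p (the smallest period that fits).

2

First differences y_{t+1} − y_t: 31, -45, 31, -45, 31, …
The difference pattern repeats every 2 terms and not for any smaller step, so p = 2.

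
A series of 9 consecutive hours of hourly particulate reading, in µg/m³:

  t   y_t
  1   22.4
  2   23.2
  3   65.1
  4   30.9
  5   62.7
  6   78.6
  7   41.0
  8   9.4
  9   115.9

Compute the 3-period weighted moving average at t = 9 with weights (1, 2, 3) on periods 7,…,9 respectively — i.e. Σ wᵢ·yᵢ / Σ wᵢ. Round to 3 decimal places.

Weighted sum: 1·41.0 + 2·9.4 + 3·115.9 = 41.0 + 18.8 + 347.7 = 407.5
Weight total: 1 + 2 + 3 = 6
WMA = 407.5 / 6 = 67.917

67.917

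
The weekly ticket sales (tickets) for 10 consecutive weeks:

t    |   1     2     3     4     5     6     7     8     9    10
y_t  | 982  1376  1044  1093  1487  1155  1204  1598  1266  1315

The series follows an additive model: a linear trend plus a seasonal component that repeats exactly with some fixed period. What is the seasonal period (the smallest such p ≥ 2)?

3

First differences y_{t+1} − y_t: 394, -332, 49, 394, -332, 49, 394, -332, …
The difference pattern repeats every 3 terms and not for any smaller step, so p = 3.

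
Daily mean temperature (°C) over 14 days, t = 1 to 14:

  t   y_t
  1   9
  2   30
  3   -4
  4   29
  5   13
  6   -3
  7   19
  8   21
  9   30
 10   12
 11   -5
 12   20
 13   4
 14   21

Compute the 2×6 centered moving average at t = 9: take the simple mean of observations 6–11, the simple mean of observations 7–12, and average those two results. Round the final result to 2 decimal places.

14.25

Sum over 6–11: (-3) + 19 + 21 + 30 + 12 + (-5) = 74
Sum over 7–12: 19 + 21 + 30 + 12 + (-5) + 20 = 97
CMA at t=9 = (74 + 97) / (2·6) = 171 / 12 = 14.25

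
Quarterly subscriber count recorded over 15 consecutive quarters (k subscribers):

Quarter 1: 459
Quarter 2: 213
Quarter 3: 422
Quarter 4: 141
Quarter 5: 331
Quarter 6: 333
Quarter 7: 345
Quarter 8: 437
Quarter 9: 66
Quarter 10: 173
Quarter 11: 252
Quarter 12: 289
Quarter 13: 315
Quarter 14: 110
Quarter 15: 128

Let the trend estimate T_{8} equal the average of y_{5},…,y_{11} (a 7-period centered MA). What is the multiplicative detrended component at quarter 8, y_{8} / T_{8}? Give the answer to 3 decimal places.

1.579

Trend T_8 = (331 + 333 + 345 + 437 + 66 + 173 + 252) / 7 = 1937/7 = 276.71429
Ratio to trend: 437 / 276.71429 = 1.579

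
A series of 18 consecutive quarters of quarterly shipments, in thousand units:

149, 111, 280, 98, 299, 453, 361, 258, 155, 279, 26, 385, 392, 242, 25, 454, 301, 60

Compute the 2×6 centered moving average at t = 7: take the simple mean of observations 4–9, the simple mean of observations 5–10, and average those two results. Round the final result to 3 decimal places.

285.750

Sum over 4–9: 98 + 299 + 453 + 361 + 258 + 155 = 1624
Sum over 5–10: 299 + 453 + 361 + 258 + 155 + 279 = 1805
CMA at t=7 = (1624 + 1805) / (2·6) = 3429 / 12 = 285.750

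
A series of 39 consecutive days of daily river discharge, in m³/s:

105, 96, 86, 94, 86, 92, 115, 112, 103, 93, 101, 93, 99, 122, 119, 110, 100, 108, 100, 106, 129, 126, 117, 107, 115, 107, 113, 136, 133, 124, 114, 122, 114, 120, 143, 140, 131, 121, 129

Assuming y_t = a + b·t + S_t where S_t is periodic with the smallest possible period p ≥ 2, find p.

First differences y_{t+1} − y_t: -9, -10, 8, -8, 6, 23, -3, -9, -10, 8, -8, 6, 23, -3, -9, -10, …
The difference pattern repeats every 7 terms and not for any smaller step, so p = 7.

7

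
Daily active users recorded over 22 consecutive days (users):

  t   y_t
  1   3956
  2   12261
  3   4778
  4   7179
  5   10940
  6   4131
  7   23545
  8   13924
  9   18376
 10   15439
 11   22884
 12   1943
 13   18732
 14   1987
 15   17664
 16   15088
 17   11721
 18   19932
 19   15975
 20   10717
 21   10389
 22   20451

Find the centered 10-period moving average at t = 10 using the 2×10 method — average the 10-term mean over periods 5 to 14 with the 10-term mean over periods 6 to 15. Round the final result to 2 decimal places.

13526.30

Sum over 5–14: 10940 + 4131 + 23545 + 13924 + 18376 + 15439 + 22884 + 1943 + 18732 + 1987 = 131901
Sum over 6–15: 4131 + 23545 + 13924 + 18376 + 15439 + 22884 + 1943 + 18732 + 1987 + 17664 = 138625
CMA at t=10 = (131901 + 138625) / (2·10) = 270526 / 20 = 13526.30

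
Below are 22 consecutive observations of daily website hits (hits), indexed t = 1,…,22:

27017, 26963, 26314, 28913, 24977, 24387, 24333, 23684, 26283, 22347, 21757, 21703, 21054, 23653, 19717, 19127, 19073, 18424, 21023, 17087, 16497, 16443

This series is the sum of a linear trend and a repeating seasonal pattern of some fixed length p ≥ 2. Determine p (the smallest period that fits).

First differences y_{t+1} − y_t: -54, -649, 2599, -3936, -590, -54, -649, 2599, -3936, -590, -54, -649, …
The difference pattern repeats every 5 terms and not for any smaller step, so p = 5.

5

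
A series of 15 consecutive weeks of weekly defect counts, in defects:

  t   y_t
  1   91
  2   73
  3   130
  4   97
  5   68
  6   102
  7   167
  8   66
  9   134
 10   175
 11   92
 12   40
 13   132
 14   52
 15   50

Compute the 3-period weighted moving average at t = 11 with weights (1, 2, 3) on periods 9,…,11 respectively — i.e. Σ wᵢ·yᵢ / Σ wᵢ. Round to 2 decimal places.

Weighted sum: 1·134 + 2·175 + 3·92 = 134 + 350 + 276 = 760
Weight total: 1 + 2 + 3 = 6
WMA = 760 / 6 = 126.67

126.67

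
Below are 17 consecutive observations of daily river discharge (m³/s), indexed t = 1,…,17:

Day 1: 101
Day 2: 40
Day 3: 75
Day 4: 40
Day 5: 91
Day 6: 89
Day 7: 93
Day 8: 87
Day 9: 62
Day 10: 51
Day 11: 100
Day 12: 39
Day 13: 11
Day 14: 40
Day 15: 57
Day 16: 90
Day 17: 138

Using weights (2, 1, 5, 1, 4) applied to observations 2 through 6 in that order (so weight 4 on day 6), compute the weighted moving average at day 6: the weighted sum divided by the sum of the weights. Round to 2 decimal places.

61.69

Weighted sum: 2·40 + 1·75 + 5·40 + 1·91 + 4·89 = 80 + 75 + 200 + 91 + 356 = 802
Weight total: 2 + 1 + 5 + 1 + 4 = 13
WMA = 802 / 13 = 61.69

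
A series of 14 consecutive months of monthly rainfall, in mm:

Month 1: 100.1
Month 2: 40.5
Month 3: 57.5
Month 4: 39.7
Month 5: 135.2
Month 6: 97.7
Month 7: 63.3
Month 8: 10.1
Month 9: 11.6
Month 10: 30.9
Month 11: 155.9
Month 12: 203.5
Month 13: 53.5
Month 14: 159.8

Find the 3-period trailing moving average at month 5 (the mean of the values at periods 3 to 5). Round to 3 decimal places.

Sum of periods 3–5: 57.5 + 39.7 + 135.2 = 232.4
Divide by 3: 232.4 / 3 = 77.467

77.467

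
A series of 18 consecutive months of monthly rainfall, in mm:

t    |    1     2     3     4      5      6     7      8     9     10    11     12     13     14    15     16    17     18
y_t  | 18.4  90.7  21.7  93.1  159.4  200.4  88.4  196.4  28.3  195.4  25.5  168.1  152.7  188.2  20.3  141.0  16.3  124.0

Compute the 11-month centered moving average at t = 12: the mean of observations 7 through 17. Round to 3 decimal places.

110.964

Sum of periods 7–17: 88.4 + 196.4 + 28.3 + 195.4 + 25.5 + 168.1 + 152.7 + 188.2 + 20.3 + 141.0 + 16.3 = 1220.6
Divide by 11: 1220.6 / 11 = 110.964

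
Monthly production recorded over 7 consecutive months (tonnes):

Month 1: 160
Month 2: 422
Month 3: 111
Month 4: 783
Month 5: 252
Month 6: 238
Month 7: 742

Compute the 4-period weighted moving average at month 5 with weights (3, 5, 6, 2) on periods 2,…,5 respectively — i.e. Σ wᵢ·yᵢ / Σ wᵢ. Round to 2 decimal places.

438.94

Weighted sum: 3·422 + 5·111 + 6·783 + 2·252 = 1266 + 555 + 4698 + 504 = 7023
Weight total: 3 + 5 + 6 + 2 = 16
WMA = 7023 / 16 = 438.94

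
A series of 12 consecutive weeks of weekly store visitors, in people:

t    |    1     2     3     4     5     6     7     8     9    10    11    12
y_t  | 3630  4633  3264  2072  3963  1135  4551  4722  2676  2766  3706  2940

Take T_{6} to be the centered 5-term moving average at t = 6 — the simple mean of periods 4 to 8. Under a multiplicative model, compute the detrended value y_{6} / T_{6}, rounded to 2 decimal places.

0.35

Trend T_6 = (2072 + 3963 + 1135 + 4551 + 4722) / 5 = 16443/5 = 3288.6000
Ratio to trend: 1135 / 3288.6000 = 0.35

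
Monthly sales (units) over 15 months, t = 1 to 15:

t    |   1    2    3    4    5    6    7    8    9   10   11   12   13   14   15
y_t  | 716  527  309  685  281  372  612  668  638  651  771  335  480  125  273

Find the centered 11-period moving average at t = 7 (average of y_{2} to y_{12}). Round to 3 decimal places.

531.727

Sum of periods 2–12: 527 + 309 + 685 + 281 + 372 + 612 + 668 + 638 + 651 + 771 + 335 = 5849
Divide by 11: 5849 / 11 = 531.727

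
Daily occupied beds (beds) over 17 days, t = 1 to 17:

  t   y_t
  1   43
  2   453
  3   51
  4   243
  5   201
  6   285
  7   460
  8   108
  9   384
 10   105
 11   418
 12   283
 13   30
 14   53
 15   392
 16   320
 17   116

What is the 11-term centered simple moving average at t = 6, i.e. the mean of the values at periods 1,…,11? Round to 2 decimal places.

Sum of periods 1–11: 43 + 453 + 51 + 243 + 201 + 285 + 460 + 108 + 384 + 105 + 418 = 2751
Divide by 11: 2751 / 11 = 250.09

250.09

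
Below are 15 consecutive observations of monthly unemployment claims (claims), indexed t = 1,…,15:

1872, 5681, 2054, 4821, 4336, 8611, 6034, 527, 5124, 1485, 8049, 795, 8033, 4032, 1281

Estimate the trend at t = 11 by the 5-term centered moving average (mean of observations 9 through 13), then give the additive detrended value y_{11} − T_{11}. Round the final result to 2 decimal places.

Trend T_11 = (5124 + 1485 + 8049 + 795 + 8033) / 5 = 23486/5 = 4697.2000
Detrended value: 8049 − 4697.2000 = 3351.80

3351.80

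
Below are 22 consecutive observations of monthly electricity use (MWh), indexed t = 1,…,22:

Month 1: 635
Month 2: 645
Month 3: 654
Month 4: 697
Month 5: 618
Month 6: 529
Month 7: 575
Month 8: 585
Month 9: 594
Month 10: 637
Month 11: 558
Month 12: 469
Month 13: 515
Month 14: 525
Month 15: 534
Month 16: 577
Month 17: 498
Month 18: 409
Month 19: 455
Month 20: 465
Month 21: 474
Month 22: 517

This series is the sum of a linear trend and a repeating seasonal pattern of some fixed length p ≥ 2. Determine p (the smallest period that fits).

First differences y_{t+1} − y_t: 10, 9, 43, -79, -89, 46, 10, 9, 43, -79, -89, 46, 10, 9, …
The difference pattern repeats every 6 terms and not for any smaller step, so p = 6.

6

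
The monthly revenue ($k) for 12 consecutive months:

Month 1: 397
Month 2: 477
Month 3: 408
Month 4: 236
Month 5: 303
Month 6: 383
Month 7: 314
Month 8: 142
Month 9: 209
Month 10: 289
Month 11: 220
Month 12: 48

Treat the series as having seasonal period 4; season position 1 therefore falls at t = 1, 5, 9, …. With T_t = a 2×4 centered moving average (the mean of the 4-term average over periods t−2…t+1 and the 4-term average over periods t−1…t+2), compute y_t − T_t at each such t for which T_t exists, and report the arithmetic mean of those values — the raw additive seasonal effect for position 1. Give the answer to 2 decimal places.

-17.75

Season position 1 occurs at t = 5, 9 (where T_t is defined).
t=5: T_5 = 320.7500; y_5 − T_5 = 303 − 320.7500 = -17.7500
t=9: T_9 = 226.7500; y_9 − T_9 = 209 − 226.7500 = -17.7500
Mean deviation: (-17.7500 + -17.7500) / 2 = -17.75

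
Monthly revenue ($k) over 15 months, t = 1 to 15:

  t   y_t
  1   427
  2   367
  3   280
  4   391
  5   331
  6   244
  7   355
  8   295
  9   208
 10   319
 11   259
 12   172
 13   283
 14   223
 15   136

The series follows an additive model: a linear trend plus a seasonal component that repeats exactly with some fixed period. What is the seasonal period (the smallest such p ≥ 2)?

3

First differences y_{t+1} − y_t: -60, -87, 111, -60, -87, 111, -60, -87, …
The difference pattern repeats every 3 terms and not for any smaller step, so p = 3.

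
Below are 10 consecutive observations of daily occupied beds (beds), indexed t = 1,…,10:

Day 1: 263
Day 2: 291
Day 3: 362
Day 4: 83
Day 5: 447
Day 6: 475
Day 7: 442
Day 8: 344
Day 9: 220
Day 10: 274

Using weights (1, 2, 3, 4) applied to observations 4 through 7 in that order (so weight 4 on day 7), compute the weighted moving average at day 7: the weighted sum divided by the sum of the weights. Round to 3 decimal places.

417.000

Weighted sum: 1·83 + 2·447 + 3·475 + 4·442 = 83 + 894 + 1425 + 1768 = 4170
Weight total: 1 + 2 + 3 + 4 = 10
WMA = 4170 / 10 = 417.000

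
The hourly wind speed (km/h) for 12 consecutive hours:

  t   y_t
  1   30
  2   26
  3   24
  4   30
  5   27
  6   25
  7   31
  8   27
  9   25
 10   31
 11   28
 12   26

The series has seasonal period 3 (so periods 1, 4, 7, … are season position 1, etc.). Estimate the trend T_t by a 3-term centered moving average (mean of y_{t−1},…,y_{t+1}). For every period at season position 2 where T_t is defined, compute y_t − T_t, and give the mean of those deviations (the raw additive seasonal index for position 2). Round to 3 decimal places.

Season position 2 occurs at t = 2, 5, 8, 11 (where T_t is defined).
t=2: T_2 = 26.66667; y_2 − T_2 = 26 − 26.66667 = -0.66667
t=5: T_5 = 27.33333; y_5 − T_5 = 27 − 27.33333 = -0.33333
t=8: T_8 = 27.66667; y_8 − T_8 = 27 − 27.66667 = -0.66667
t=11: T_11 = 28.33333; y_11 − T_11 = 28 − 28.33333 = -0.33333
Mean deviation: (-0.66667 + -0.33333 + -0.66667 + -0.33333) / 4 = -0.500

-0.500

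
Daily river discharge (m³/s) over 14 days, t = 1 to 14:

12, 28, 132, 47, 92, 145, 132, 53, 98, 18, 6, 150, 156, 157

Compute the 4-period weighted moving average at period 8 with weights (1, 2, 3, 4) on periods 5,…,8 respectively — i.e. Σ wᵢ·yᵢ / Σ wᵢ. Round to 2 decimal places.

99.00

Weighted sum: 1·92 + 2·145 + 3·132 + 4·53 = 92 + 290 + 396 + 212 = 990
Weight total: 1 + 2 + 3 + 4 = 10
WMA = 990 / 10 = 99.00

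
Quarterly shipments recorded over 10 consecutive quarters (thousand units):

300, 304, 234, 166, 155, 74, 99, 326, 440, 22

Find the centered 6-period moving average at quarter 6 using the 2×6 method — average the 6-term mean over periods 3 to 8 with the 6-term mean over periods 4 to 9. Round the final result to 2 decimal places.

192.83

Sum over 3–8: 234 + 166 + 155 + 74 + 99 + 326 = 1054
Sum over 4–9: 166 + 155 + 74 + 99 + 326 + 440 = 1260
CMA at t=6 = (1054 + 1260) / (2·6) = 2314 / 12 = 192.83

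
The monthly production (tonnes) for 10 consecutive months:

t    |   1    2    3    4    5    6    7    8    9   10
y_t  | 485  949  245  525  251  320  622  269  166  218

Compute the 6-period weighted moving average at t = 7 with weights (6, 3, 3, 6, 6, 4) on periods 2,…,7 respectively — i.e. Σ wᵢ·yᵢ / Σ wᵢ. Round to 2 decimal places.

Weighted sum: 6·949 + 3·245 + 3·525 + 6·251 + 6·320 + 4·622 = 5694 + 735 + 1575 + 1506 + 1920 + 2488 = 13918
Weight total: 6 + 3 + 3 + 6 + 6 + 4 = 28
WMA = 13918 / 28 = 497.07

497.07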